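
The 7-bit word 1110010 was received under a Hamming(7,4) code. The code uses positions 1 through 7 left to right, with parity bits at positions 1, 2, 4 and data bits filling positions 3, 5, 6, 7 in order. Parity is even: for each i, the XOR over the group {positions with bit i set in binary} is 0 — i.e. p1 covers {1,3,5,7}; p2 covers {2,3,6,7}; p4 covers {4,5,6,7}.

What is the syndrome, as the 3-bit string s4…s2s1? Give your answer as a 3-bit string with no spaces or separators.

110

s1 (pos 1,3,5,7): 1⊕1⊕0⊕0 = 0
s2 (pos 2,3,6,7): 1⊕1⊕1⊕0 = 1
s4 (pos 4,5,6,7): 0⊕0⊕1⊕0 = 1
Syndrome s4…s1 = 110 → error at position 6.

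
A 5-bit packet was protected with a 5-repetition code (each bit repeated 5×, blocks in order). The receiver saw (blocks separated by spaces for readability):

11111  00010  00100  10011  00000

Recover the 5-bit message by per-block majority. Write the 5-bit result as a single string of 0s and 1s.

Block 1 (11111): 5 ones → 1
Block 2 (00010): 1 one → 0
Block 3 (00100): 1 one → 0
Block 4 (10011): 3 ones → 1
Block 5 (00000): 0 ones → 0

10010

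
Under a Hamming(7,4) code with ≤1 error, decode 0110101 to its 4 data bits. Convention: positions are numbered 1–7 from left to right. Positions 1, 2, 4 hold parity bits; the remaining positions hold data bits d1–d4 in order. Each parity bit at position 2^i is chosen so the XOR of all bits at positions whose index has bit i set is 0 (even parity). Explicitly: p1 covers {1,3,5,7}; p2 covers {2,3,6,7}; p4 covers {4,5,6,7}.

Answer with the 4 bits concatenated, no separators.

0101

s1 (pos 1,3,5,7): 0⊕1⊕1⊕1 = 1
s2 (pos 2,3,6,7): 1⊕1⊕0⊕1 = 1
s4 (pos 4,5,6,7): 0⊕1⊕0⊕1 = 0
Syndrome s4…s1 = 011 → error at position 3.
Flip position 3: 0110101 → 0100101
Read data bits from positions 3,5,6,7: 0101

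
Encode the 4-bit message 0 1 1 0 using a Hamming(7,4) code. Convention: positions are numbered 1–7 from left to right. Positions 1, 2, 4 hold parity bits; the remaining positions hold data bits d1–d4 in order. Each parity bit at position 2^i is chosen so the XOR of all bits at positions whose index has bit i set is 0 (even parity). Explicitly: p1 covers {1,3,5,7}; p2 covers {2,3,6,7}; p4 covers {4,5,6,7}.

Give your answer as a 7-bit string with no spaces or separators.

1100110

Place data at non-parity positions: p1 p2 0 p4 1 1 0
p1 (pos 1,3,5,7): XOR of data positions = 0⊕1⊕0 = 1
p2 (pos 2,3,6,7): XOR of data positions = 0⊕1⊕0 = 1
p4 (pos 4,5,6,7): XOR of data positions = 1⊕1⊕0 = 0
Codeword: 1100110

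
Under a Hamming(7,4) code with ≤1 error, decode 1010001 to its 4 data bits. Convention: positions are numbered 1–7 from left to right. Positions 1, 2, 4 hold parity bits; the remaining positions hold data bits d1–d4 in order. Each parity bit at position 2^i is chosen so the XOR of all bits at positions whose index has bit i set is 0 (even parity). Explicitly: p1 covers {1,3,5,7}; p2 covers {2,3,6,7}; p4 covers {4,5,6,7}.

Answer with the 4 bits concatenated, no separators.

1101

s1 (pos 1,3,5,7): 1⊕1⊕0⊕1 = 1
s2 (pos 2,3,6,7): 0⊕1⊕0⊕1 = 0
s4 (pos 4,5,6,7): 0⊕0⊕0⊕1 = 1
Syndrome s4…s1 = 101 → error at position 5.
Flip position 5: 1010001 → 1010101
Read data bits from positions 3,5,6,7: 1101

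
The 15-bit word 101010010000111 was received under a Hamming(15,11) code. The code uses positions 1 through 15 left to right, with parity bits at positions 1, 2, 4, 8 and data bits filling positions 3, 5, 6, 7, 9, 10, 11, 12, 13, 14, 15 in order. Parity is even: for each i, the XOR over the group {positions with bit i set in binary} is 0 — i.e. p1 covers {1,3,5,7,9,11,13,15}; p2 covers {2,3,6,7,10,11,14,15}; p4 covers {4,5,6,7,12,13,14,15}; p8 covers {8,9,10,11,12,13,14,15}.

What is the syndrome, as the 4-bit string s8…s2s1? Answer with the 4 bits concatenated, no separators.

s1 (pos 1,3,5,7,9,11,13,15): 1⊕1⊕1⊕0⊕0⊕0⊕1⊕1 = 1
s2 (pos 2,3,6,7,10,11,14,15): 0⊕1⊕0⊕0⊕0⊕0⊕1⊕1 = 1
s4 (pos 4,5,6,7,12,13,14,15): 0⊕1⊕0⊕0⊕0⊕1⊕1⊕1 = 0
s8 (pos 8,9,10,11,12,13,14,15): 1⊕0⊕0⊕0⊕0⊕1⊕1⊕1 = 0
Syndrome s8…s1 = 0011 → error at position 3.

0011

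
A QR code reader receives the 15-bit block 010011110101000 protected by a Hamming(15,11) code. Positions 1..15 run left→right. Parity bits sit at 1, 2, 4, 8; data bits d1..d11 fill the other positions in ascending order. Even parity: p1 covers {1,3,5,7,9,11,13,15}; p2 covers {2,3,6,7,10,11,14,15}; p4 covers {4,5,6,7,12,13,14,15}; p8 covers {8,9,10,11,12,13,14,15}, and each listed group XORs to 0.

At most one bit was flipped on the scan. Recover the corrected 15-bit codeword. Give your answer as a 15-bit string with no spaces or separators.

010011100101000

s1 (pos 1,3,5,7,9,11,13,15): 0⊕0⊕1⊕1⊕0⊕0⊕0⊕0 = 0
s2 (pos 2,3,6,7,10,11,14,15): 1⊕0⊕1⊕1⊕1⊕0⊕0⊕0 = 0
s4 (pos 4,5,6,7,12,13,14,15): 0⊕1⊕1⊕1⊕1⊕0⊕0⊕0 = 0
s8 (pos 8,9,10,11,12,13,14,15): 1⊕0⊕1⊕0⊕1⊕0⊕0⊕0 = 1
Syndrome s8…s1 = 1000 → error at position 8.
Flip position 8: 010011110101000 → 010011100101000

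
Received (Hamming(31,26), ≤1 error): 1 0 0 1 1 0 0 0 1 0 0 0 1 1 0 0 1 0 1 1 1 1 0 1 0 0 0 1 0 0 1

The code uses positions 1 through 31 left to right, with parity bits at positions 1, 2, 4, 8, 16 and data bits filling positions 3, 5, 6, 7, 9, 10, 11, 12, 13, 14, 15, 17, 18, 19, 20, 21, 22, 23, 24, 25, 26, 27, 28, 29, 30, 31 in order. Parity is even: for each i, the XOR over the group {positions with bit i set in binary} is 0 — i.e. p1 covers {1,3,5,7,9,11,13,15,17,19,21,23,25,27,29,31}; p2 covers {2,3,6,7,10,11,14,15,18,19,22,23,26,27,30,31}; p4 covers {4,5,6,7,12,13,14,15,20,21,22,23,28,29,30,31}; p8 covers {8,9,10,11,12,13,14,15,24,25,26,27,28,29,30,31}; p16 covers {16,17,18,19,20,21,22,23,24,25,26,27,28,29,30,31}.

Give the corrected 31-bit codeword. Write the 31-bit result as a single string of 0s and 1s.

s1 (pos 1,3,5,7,9,11,13,15,17,19,21,23,25,27,29,31): 1⊕0⊕1⊕0⊕1⊕0⊕1⊕0⊕1⊕1⊕1⊕0⊕0⊕0⊕0⊕1 = 0
s2 (pos 2,3,6,7,10,11,14,15,18,19,22,23,26,27,30,31): 0⊕0⊕0⊕0⊕0⊕0⊕1⊕0⊕0⊕1⊕1⊕0⊕0⊕0⊕0⊕1 = 0
s4 (pos 4,5,6,7,12,13,14,15,20,21,22,23,28,29,30,31): 1⊕1⊕0⊕0⊕0⊕1⊕1⊕0⊕1⊕1⊕1⊕0⊕1⊕0⊕0⊕1 = 1
s8 (pos 8,9,10,11,12,13,14,15,24,25,26,27,28,29,30,31): 0⊕1⊕0⊕0⊕0⊕1⊕1⊕0⊕1⊕0⊕0⊕0⊕1⊕0⊕0⊕1 = 0
s16 (pos 16,17,18,19,20,21,22,23,24,25,26,27,28,29,30,31): 0⊕1⊕0⊕1⊕1⊕1⊕1⊕0⊕1⊕0⊕0⊕0⊕1⊕0⊕0⊕1 = 0
Syndrome s16…s1 = 00100 → error at position 4.
Flip position 4: 1001100010001100101111010001001 → 1000100010001100101111010001001

1000100010001100101111010001001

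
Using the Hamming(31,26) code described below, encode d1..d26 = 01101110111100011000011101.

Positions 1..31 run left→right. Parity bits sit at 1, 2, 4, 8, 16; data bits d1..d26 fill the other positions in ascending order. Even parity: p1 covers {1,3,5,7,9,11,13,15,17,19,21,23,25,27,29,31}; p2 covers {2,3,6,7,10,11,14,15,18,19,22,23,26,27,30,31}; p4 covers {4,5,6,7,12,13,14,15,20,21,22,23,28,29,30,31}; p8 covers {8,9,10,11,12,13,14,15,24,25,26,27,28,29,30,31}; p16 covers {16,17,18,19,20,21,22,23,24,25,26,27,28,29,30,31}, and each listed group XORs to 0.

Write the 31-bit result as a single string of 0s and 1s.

0000110011101111100011000011101

Place data at non-parity positions: p1 p2 0 p4 1 1 0 p8 1 1 1 0 1 1 1 p16 1 0 0 0 1 1 0 0 0 0 1 1 1 0 1
p1 (pos 1,3,5,7,9,11,13,15,17,19,21,23,25,27,29,31): XOR of data positions = 0⊕1⊕0⊕1⊕1⊕1⊕1⊕1⊕0⊕1⊕0⊕0⊕1⊕1⊕1 = 0
p2 (pos 2,3,6,7,10,11,14,15,18,19,22,23,26,27,30,31): XOR of data positions = 0⊕1⊕0⊕1⊕1⊕1⊕1⊕0⊕0⊕1⊕0⊕0⊕1⊕0⊕1 = 0
p4 (pos 4,5,6,7,12,13,14,15,20,21,22,23,28,29,30,31): XOR of data positions = 1⊕1⊕0⊕0⊕1⊕1⊕1⊕0⊕1⊕1⊕0⊕1⊕1⊕0⊕1 = 0
p8 (pos 8,9,10,11,12,13,14,15,24,25,26,27,28,29,30,31): XOR of data positions = 1⊕1⊕1⊕0⊕1⊕1⊕1⊕0⊕0⊕0⊕1⊕1⊕1⊕0⊕1 = 0
p16 (pos 16,17,18,19,20,21,22,23,24,25,26,27,28,29,30,31): XOR of data positions = 1⊕0⊕0⊕0⊕1⊕1⊕0⊕0⊕0⊕0⊕1⊕1⊕1⊕0⊕1 = 1
Codeword: 0000110011101111100011000011101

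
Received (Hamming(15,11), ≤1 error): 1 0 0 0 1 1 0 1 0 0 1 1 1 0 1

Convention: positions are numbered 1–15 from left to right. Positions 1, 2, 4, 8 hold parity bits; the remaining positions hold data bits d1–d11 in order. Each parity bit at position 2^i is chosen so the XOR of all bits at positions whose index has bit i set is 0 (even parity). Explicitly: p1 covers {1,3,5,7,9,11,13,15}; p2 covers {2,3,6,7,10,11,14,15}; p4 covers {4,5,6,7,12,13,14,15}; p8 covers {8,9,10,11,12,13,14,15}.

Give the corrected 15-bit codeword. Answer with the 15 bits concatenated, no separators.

100011010011100

s1 (pos 1,3,5,7,9,11,13,15): 1⊕0⊕1⊕0⊕0⊕1⊕1⊕1 = 1
s2 (pos 2,3,6,7,10,11,14,15): 0⊕0⊕1⊕0⊕0⊕1⊕0⊕1 = 1
s4 (pos 4,5,6,7,12,13,14,15): 0⊕1⊕1⊕0⊕1⊕1⊕0⊕1 = 1
s8 (pos 8,9,10,11,12,13,14,15): 1⊕0⊕0⊕1⊕1⊕1⊕0⊕1 = 1
Syndrome s8…s1 = 1111 → error at position 15.
Flip position 15: 100011010011101 → 100011010011100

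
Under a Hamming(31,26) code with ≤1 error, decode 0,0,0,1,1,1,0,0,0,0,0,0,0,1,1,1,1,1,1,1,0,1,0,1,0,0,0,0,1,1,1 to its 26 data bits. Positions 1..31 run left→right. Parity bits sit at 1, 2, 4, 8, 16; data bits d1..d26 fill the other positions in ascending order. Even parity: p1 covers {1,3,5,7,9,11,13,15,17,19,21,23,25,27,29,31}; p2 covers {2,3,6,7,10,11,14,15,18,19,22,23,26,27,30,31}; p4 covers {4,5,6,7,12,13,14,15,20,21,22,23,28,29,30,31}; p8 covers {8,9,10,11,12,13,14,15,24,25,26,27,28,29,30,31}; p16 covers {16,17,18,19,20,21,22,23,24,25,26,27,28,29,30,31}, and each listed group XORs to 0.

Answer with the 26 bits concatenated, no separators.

s1 (pos 1,3,5,7,9,11,13,15,17,19,21,23,25,27,29,31): 0⊕0⊕1⊕0⊕0⊕0⊕0⊕1⊕1⊕1⊕0⊕0⊕0⊕0⊕1⊕1 = 0
s2 (pos 2,3,6,7,10,11,14,15,18,19,22,23,26,27,30,31): 0⊕0⊕1⊕0⊕0⊕0⊕1⊕1⊕1⊕1⊕1⊕0⊕0⊕0⊕1⊕1 = 0
s4 (pos 4,5,6,7,12,13,14,15,20,21,22,23,28,29,30,31): 1⊕1⊕1⊕0⊕0⊕0⊕1⊕1⊕1⊕0⊕1⊕0⊕0⊕1⊕1⊕1 = 0
s8 (pos 8,9,10,11,12,13,14,15,24,25,26,27,28,29,30,31): 0⊕0⊕0⊕0⊕0⊕0⊕1⊕1⊕1⊕0⊕0⊕0⊕0⊕1⊕1⊕1 = 0
s16 (pos 16,17,18,19,20,21,22,23,24,25,26,27,28,29,30,31): 1⊕1⊕1⊕1⊕1⊕0⊕1⊕0⊕1⊕0⊕0⊕0⊕0⊕1⊕1⊕1 = 0
Syndrome s16…s1 = 00000 → no error.
Read data bits from positions 3,5,6,7,9,10,11,12,13,14,15,17,18,19,20,21,22,23,24,25,26,27,28,29,30,31: 01100000011111101010000111

01100000011111101010000111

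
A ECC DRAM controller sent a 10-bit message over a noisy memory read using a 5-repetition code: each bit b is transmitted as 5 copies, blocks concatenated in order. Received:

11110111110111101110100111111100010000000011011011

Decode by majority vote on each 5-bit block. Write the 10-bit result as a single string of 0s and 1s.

1111110001

Block 1 (11110): 4 ones → 1
Block 2 (11111): 5 ones → 1
Block 3 (01111): 4 ones → 1
Block 4 (01110): 3 ones → 1
Block 5 (10011): 3 ones → 1
Block 6 (11111): 5 ones → 1
Block 7 (00010): 1 one → 0
Block 8 (00000): 0 ones → 0
Block 9 (00110): 2 ones → 0
Block 10 (11011): 4 ones → 1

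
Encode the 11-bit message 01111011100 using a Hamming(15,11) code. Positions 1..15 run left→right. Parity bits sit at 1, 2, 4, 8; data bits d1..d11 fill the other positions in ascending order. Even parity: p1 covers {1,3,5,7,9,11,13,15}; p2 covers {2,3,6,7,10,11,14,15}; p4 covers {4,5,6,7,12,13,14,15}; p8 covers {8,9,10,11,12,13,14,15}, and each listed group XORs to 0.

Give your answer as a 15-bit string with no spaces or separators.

Place data at non-parity positions: p1 p2 0 p4 1 1 1 p8 1 0 1 1 1 0 0
p1 (pos 1,3,5,7,9,11,13,15): XOR of data positions = 0⊕1⊕1⊕1⊕1⊕1⊕0 = 1
p2 (pos 2,3,6,7,10,11,14,15): XOR of data positions = 0⊕1⊕1⊕0⊕1⊕0⊕0 = 1
p4 (pos 4,5,6,7,12,13,14,15): XOR of data positions = 1⊕1⊕1⊕1⊕1⊕0⊕0 = 1
p8 (pos 8,9,10,11,12,13,14,15): XOR of data positions = 1⊕0⊕1⊕1⊕1⊕0⊕0 = 0
Codeword: 110111101011100

110111101011100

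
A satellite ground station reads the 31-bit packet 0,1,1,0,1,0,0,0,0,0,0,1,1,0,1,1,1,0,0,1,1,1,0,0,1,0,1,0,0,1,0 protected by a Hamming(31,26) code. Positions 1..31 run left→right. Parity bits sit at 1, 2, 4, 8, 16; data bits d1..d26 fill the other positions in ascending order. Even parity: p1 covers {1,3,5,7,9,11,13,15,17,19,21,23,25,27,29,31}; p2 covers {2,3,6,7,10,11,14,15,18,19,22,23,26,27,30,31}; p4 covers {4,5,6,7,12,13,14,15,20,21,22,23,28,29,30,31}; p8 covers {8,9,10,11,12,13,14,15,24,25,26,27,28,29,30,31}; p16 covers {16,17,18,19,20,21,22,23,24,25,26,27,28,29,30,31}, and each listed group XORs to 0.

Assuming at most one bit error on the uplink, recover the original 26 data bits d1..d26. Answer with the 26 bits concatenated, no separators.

s1 (pos 1,3,5,7,9,11,13,15,17,19,21,23,25,27,29,31): 0⊕1⊕1⊕0⊕0⊕0⊕1⊕1⊕1⊕0⊕1⊕0⊕1⊕1⊕0⊕0 = 0
s2 (pos 2,3,6,7,10,11,14,15,18,19,22,23,26,27,30,31): 1⊕1⊕0⊕0⊕0⊕0⊕0⊕1⊕0⊕0⊕1⊕0⊕0⊕1⊕1⊕0 = 0
s4 (pos 4,5,6,7,12,13,14,15,20,21,22,23,28,29,30,31): 0⊕1⊕0⊕0⊕1⊕1⊕0⊕1⊕1⊕1⊕1⊕0⊕0⊕0⊕1⊕0 = 0
s8 (pos 8,9,10,11,12,13,14,15,24,25,26,27,28,29,30,31): 0⊕0⊕0⊕0⊕1⊕1⊕0⊕1⊕0⊕1⊕0⊕1⊕0⊕0⊕1⊕0 = 0
s16 (pos 16,17,18,19,20,21,22,23,24,25,26,27,28,29,30,31): 1⊕1⊕0⊕0⊕1⊕1⊕1⊕0⊕0⊕1⊕0⊕1⊕0⊕0⊕1⊕0 = 0
Syndrome s16…s1 = 00000 → no error.
Read data bits from positions 3,5,6,7,9,10,11,12,13,14,15,17,18,19,20,21,22,23,24,25,26,27,28,29,30,31: 11000001101100111001010010

11000001101100111001010010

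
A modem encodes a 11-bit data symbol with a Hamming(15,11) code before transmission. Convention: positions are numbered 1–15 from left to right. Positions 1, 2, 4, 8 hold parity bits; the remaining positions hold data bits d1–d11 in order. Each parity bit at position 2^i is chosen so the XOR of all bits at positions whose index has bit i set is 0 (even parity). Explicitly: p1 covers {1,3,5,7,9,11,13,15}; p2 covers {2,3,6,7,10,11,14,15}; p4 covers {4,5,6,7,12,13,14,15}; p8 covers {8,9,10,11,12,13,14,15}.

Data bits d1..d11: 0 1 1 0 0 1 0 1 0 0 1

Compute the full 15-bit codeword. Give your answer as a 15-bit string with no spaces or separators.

Place data at non-parity positions: p1 p2 0 p4 1 1 0 p8 0 1 0 1 0 0 1
p1 (pos 1,3,5,7,9,11,13,15): XOR of data positions = 0⊕1⊕0⊕0⊕0⊕0⊕1 = 0
p2 (pos 2,3,6,7,10,11,14,15): XOR of data positions = 0⊕1⊕0⊕1⊕0⊕0⊕1 = 1
p4 (pos 4,5,6,7,12,13,14,15): XOR of data positions = 1⊕1⊕0⊕1⊕0⊕0⊕1 = 0
p8 (pos 8,9,10,11,12,13,14,15): XOR of data positions = 0⊕1⊕0⊕1⊕0⊕0⊕1 = 1
Codeword: 010011010101001

010011010101001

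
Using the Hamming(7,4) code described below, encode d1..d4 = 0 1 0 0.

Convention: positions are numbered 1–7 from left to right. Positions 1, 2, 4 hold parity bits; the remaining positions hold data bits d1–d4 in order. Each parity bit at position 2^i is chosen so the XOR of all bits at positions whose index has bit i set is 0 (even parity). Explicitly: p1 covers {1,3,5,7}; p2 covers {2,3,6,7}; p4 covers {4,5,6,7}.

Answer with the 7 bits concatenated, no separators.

1001100

Place data at non-parity positions: p1 p2 0 p4 1 0 0
p1 (pos 1,3,5,7): XOR of data positions = 0⊕1⊕0 = 1
p2 (pos 2,3,6,7): XOR of data positions = 0⊕0⊕0 = 0
p4 (pos 4,5,6,7): XOR of data positions = 1⊕0⊕0 = 1
Codeword: 1001100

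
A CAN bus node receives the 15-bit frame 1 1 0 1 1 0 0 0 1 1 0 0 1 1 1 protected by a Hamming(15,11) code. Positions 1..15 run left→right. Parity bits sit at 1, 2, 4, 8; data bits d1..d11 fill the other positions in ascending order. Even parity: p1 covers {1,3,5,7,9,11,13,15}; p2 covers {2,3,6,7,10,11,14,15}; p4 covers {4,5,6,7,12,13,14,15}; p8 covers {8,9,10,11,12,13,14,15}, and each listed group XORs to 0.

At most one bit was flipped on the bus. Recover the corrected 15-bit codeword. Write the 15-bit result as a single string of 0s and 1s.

s1 (pos 1,3,5,7,9,11,13,15): 1⊕0⊕1⊕0⊕1⊕0⊕1⊕1 = 1
s2 (pos 2,3,6,7,10,11,14,15): 1⊕0⊕0⊕0⊕1⊕0⊕1⊕1 = 0
s4 (pos 4,5,6,7,12,13,14,15): 1⊕1⊕0⊕0⊕0⊕1⊕1⊕1 = 1
s8 (pos 8,9,10,11,12,13,14,15): 0⊕1⊕1⊕0⊕0⊕1⊕1⊕1 = 1
Syndrome s8…s1 = 1101 → error at position 13.
Flip position 13: 110110001100111 → 110110001100011

110110001100011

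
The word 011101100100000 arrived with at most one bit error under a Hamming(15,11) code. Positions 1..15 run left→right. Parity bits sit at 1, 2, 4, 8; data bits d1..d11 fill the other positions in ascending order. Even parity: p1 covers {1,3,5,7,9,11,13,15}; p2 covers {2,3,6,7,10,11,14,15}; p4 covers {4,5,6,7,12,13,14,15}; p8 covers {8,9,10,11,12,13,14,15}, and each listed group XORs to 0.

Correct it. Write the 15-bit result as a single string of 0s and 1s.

s1 (pos 1,3,5,7,9,11,13,15): 0⊕1⊕0⊕1⊕0⊕0⊕0⊕0 = 0
s2 (pos 2,3,6,7,10,11,14,15): 1⊕1⊕1⊕1⊕1⊕0⊕0⊕0 = 1
s4 (pos 4,5,6,7,12,13,14,15): 1⊕0⊕1⊕1⊕0⊕0⊕0⊕0 = 1
s8 (pos 8,9,10,11,12,13,14,15): 0⊕0⊕1⊕0⊕0⊕0⊕0⊕0 = 1
Syndrome s8…s1 = 1110 → error at position 14.
Flip position 14: 011101100100000 → 011101100100010

011101100100010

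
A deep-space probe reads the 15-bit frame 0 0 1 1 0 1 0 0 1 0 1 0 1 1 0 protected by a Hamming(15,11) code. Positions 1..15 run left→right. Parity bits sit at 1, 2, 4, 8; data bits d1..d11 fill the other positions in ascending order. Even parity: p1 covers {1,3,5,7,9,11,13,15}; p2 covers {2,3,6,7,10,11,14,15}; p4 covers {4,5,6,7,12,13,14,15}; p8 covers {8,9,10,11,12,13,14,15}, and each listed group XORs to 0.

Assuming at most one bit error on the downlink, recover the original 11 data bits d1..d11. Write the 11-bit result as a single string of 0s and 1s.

10101010110

s1 (pos 1,3,5,7,9,11,13,15): 0⊕1⊕0⊕0⊕1⊕1⊕1⊕0 = 0
s2 (pos 2,3,6,7,10,11,14,15): 0⊕1⊕1⊕0⊕0⊕1⊕1⊕0 = 0
s4 (pos 4,5,6,7,12,13,14,15): 1⊕0⊕1⊕0⊕0⊕1⊕1⊕0 = 0
s8 (pos 8,9,10,11,12,13,14,15): 0⊕1⊕0⊕1⊕0⊕1⊕1⊕0 = 0
Syndrome s8…s1 = 0000 → no error.
Read data bits from positions 3,5,6,7,9,10,11,12,13,14,15: 10101010110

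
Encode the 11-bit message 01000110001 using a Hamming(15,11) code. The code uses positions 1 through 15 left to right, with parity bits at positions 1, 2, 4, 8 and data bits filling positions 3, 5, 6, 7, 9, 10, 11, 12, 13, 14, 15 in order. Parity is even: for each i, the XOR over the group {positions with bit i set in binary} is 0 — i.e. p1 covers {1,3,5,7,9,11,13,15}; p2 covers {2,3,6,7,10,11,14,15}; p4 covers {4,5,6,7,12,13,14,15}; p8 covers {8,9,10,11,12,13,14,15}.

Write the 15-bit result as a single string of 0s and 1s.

110010010110001

Place data at non-parity positions: p1 p2 0 p4 1 0 0 p8 0 1 1 0 0 0 1
p1 (pos 1,3,5,7,9,11,13,15): XOR of data positions = 0⊕1⊕0⊕0⊕1⊕0⊕1 = 1
p2 (pos 2,3,6,7,10,11,14,15): XOR of data positions = 0⊕0⊕0⊕1⊕1⊕0⊕1 = 1
p4 (pos 4,5,6,7,12,13,14,15): XOR of data positions = 1⊕0⊕0⊕0⊕0⊕0⊕1 = 0
p8 (pos 8,9,10,11,12,13,14,15): XOR of data positions = 0⊕1⊕1⊕0⊕0⊕0⊕1 = 1
Codeword: 110010010110001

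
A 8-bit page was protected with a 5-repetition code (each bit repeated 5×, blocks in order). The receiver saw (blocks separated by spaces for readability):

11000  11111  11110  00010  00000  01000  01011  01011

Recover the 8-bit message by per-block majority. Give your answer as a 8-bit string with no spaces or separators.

Block 1 (11000): 2 ones → 0
Block 2 (11111): 5 ones → 1
Block 3 (11110): 4 ones → 1
Block 4 (00010): 1 one → 0
Block 5 (00000): 0 ones → 0
Block 6 (01000): 1 one → 0
Block 7 (01011): 3 ones → 1
Block 8 (01011): 3 ones → 1

01100011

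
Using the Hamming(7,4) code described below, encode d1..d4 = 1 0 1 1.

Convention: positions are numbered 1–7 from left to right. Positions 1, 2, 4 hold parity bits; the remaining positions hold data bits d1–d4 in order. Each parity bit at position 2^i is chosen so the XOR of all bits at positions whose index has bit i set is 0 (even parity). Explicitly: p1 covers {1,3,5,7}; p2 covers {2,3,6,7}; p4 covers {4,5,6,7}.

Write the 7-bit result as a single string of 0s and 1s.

Place data at non-parity positions: p1 p2 1 p4 0 1 1
p1 (pos 1,3,5,7): XOR of data positions = 1⊕0⊕1 = 0
p2 (pos 2,3,6,7): XOR of data positions = 1⊕1⊕1 = 1
p4 (pos 4,5,6,7): XOR of data positions = 0⊕1⊕1 = 0
Codeword: 0110011

0110011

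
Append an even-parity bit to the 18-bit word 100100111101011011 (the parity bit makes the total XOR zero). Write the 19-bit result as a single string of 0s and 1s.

XOR of the 18 data bits: 1⊕0⊕0⊕1⊕0⊕0⊕1⊕1⊕1⊕1⊕0⊕1⊕0⊕1⊕1⊕0⊕1⊕1 = 1
Parity bit = 1 (so all 19 bits XOR to 0).

1001001111010110111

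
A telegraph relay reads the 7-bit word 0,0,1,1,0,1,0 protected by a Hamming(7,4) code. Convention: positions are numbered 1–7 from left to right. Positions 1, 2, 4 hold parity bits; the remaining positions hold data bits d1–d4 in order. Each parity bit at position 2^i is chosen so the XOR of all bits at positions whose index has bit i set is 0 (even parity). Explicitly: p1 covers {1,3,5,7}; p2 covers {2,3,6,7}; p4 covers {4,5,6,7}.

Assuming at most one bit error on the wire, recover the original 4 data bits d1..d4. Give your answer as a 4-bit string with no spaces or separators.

s1 (pos 1,3,5,7): 0⊕1⊕0⊕0 = 1
s2 (pos 2,3,6,7): 0⊕1⊕1⊕0 = 0
s4 (pos 4,5,6,7): 1⊕0⊕1⊕0 = 0
Syndrome s4…s1 = 001 → error at position 1.
Flip position 1: 0011010 → 1011010
Read data bits from positions 3,5,6,7: 1010

1010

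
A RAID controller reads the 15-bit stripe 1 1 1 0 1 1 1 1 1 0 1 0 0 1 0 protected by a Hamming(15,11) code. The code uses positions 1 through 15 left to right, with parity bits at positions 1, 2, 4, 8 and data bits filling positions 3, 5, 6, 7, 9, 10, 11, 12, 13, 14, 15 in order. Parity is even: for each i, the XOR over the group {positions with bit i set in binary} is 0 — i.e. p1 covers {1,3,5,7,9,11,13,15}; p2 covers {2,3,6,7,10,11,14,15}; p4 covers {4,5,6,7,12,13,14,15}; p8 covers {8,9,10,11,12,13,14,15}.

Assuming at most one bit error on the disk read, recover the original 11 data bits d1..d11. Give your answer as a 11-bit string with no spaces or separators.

11111010010

s1 (pos 1,3,5,7,9,11,13,15): 1⊕1⊕1⊕1⊕1⊕1⊕0⊕0 = 0
s2 (pos 2,3,6,7,10,11,14,15): 1⊕1⊕1⊕1⊕0⊕1⊕1⊕0 = 0
s4 (pos 4,5,6,7,12,13,14,15): 0⊕1⊕1⊕1⊕0⊕0⊕1⊕0 = 0
s8 (pos 8,9,10,11,12,13,14,15): 1⊕1⊕0⊕1⊕0⊕0⊕1⊕0 = 0
Syndrome s8…s1 = 0000 → no error.
Read data bits from positions 3,5,6,7,9,10,11,12,13,14,15: 11111010010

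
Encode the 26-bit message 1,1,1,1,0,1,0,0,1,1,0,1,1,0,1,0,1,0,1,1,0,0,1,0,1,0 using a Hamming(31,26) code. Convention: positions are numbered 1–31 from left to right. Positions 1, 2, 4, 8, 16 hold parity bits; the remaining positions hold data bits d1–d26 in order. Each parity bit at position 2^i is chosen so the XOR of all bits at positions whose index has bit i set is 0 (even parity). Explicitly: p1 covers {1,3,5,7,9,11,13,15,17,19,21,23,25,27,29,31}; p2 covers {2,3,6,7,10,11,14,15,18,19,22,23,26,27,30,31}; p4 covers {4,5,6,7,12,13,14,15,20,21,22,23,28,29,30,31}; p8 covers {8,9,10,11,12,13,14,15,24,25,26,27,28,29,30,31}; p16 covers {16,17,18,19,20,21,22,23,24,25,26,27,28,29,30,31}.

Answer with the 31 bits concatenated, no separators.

Place data at non-parity positions: p1 p2 1 p4 1 1 1 p8 0 1 0 0 1 1 0 p16 1 1 0 1 0 1 0 1 1 0 0 1 0 1 0
p1 (pos 1,3,5,7,9,11,13,15,17,19,21,23,25,27,29,31): XOR of data positions = 1⊕1⊕1⊕0⊕0⊕1⊕0⊕1⊕0⊕0⊕0⊕1⊕0⊕0⊕0 = 0
p2 (pos 2,3,6,7,10,11,14,15,18,19,22,23,26,27,30,31): XOR of data positions = 1⊕1⊕1⊕1⊕0⊕1⊕0⊕1⊕0⊕1⊕0⊕0⊕0⊕1⊕0 = 0
p4 (pos 4,5,6,7,12,13,14,15,20,21,22,23,28,29,30,31): XOR of data positions = 1⊕1⊕1⊕0⊕1⊕1⊕0⊕1⊕0⊕1⊕0⊕1⊕0⊕1⊕0 = 1
p8 (pos 8,9,10,11,12,13,14,15,24,25,26,27,28,29,30,31): XOR of data positions = 0⊕1⊕0⊕0⊕1⊕1⊕0⊕1⊕1⊕0⊕0⊕1⊕0⊕1⊕0 = 1
p16 (pos 16,17,18,19,20,21,22,23,24,25,26,27,28,29,30,31): XOR of data positions = 1⊕1⊕0⊕1⊕0⊕1⊕0⊕1⊕1⊕0⊕0⊕1⊕0⊕1⊕0 = 0
Codeword: 0011111101001100110101011001010

0011111101001100110101011001010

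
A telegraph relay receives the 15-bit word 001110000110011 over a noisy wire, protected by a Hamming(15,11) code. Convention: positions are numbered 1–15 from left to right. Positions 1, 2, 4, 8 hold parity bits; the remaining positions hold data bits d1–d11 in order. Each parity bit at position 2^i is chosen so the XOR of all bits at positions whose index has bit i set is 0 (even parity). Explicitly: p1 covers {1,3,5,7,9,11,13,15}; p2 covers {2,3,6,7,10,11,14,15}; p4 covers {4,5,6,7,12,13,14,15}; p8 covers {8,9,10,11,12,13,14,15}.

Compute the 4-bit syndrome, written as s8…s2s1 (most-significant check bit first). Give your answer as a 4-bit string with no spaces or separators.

s1 (pos 1,3,5,7,9,11,13,15): 0⊕1⊕1⊕0⊕0⊕1⊕0⊕1 = 0
s2 (pos 2,3,6,7,10,11,14,15): 0⊕1⊕0⊕0⊕1⊕1⊕1⊕1 = 1
s4 (pos 4,5,6,7,12,13,14,15): 1⊕1⊕0⊕0⊕0⊕0⊕1⊕1 = 0
s8 (pos 8,9,10,11,12,13,14,15): 0⊕0⊕1⊕1⊕0⊕0⊕1⊕1 = 0
Syndrome s8…s1 = 0010 → error at position 2.

0010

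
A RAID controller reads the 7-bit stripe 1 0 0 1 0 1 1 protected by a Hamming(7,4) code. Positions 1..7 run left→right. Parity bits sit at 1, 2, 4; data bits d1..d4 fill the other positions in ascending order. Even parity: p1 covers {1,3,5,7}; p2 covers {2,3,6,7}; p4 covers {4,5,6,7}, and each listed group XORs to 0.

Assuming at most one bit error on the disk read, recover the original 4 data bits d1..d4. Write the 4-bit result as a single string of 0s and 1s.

s1 (pos 1,3,5,7): 1⊕0⊕0⊕1 = 0
s2 (pos 2,3,6,7): 0⊕0⊕1⊕1 = 0
s4 (pos 4,5,6,7): 1⊕0⊕1⊕1 = 1
Syndrome s4…s1 = 100 → error at position 4.
Flip position 4: 1001011 → 1000011
Read data bits from positions 3,5,6,7: 0011

0011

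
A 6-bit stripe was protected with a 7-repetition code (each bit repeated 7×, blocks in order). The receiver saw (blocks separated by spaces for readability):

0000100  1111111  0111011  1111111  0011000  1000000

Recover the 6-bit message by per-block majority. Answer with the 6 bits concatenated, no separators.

Block 1 (0000100): 1 one → 0
Block 2 (1111111): 7 ones → 1
Block 3 (0111011): 5 ones → 1
Block 4 (1111111): 7 ones → 1
Block 5 (0011000): 2 ones → 0
Block 6 (1000000): 1 one → 0

011100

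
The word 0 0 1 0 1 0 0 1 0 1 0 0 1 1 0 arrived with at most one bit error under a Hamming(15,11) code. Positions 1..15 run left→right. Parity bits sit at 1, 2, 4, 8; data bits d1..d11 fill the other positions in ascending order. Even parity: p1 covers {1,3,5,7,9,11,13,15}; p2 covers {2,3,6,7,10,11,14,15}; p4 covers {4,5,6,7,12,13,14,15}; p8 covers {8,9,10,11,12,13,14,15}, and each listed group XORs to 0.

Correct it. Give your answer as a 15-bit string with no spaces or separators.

001010110100110

s1 (pos 1,3,5,7,9,11,13,15): 0⊕1⊕1⊕0⊕0⊕0⊕1⊕0 = 1
s2 (pos 2,3,6,7,10,11,14,15): 0⊕1⊕0⊕0⊕1⊕0⊕1⊕0 = 1
s4 (pos 4,5,6,7,12,13,14,15): 0⊕1⊕0⊕0⊕0⊕1⊕1⊕0 = 1
s8 (pos 8,9,10,11,12,13,14,15): 1⊕0⊕1⊕0⊕0⊕1⊕1⊕0 = 0
Syndrome s8…s1 = 0111 → error at position 7.
Flip position 7: 001010010100110 → 001010110100110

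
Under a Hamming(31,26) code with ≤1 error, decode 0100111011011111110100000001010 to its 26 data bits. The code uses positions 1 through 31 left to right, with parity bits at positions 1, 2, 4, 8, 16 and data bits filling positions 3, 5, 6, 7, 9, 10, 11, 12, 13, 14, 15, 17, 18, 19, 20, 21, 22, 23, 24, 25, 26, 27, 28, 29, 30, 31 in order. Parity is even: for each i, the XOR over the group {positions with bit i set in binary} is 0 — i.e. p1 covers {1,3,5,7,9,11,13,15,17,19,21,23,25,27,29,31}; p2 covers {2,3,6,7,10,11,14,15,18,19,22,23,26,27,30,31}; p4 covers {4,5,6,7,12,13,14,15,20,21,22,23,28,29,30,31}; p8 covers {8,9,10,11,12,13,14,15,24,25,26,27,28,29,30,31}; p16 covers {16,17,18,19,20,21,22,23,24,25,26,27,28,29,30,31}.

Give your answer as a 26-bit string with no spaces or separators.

01111101111110100000001010

s1 (pos 1,3,5,7,9,11,13,15,17,19,21,23,25,27,29,31): 0⊕0⊕1⊕1⊕1⊕0⊕1⊕1⊕1⊕0⊕0⊕0⊕0⊕0⊕0⊕0 = 0
s2 (pos 2,3,6,7,10,11,14,15,18,19,22,23,26,27,30,31): 1⊕0⊕1⊕1⊕1⊕0⊕1⊕1⊕1⊕0⊕0⊕0⊕0⊕0⊕1⊕0 = 0
s4 (pos 4,5,6,7,12,13,14,15,20,21,22,23,28,29,30,31): 0⊕1⊕1⊕1⊕1⊕1⊕1⊕1⊕1⊕0⊕0⊕0⊕1⊕0⊕1⊕0 = 0
s8 (pos 8,9,10,11,12,13,14,15,24,25,26,27,28,29,30,31): 0⊕1⊕1⊕0⊕1⊕1⊕1⊕1⊕0⊕0⊕0⊕0⊕1⊕0⊕1⊕0 = 0
s16 (pos 16,17,18,19,20,21,22,23,24,25,26,27,28,29,30,31): 1⊕1⊕1⊕0⊕1⊕0⊕0⊕0⊕0⊕0⊕0⊕0⊕1⊕0⊕1⊕0 = 0
Syndrome s16…s1 = 00000 → no error.
Read data bits from positions 3,5,6,7,9,10,11,12,13,14,15,17,18,19,20,21,22,23,24,25,26,27,28,29,30,31: 01111101111110100000001010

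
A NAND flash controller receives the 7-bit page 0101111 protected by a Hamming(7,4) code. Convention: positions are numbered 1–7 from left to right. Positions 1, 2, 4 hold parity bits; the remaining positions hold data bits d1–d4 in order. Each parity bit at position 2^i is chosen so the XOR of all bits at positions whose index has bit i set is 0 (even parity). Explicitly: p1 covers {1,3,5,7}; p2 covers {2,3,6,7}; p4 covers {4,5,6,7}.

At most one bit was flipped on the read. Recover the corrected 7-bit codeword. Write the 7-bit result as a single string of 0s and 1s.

s1 (pos 1,3,5,7): 0⊕0⊕1⊕1 = 0
s2 (pos 2,3,6,7): 1⊕0⊕1⊕1 = 1
s4 (pos 4,5,6,7): 1⊕1⊕1⊕1 = 0
Syndrome s4…s1 = 010 → error at position 2.
Flip position 2: 0101111 → 0001111

0001111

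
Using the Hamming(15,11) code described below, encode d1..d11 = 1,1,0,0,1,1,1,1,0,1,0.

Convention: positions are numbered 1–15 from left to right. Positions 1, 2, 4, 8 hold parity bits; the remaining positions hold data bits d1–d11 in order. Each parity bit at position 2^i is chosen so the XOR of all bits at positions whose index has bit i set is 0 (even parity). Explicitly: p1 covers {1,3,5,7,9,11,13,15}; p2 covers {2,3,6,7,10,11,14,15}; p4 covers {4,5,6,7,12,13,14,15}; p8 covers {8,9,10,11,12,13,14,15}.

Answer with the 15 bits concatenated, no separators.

Place data at non-parity positions: p1 p2 1 p4 1 0 0 p8 1 1 1 1 0 1 0
p1 (pos 1,3,5,7,9,11,13,15): XOR of data positions = 1⊕1⊕0⊕1⊕1⊕0⊕0 = 0
p2 (pos 2,3,6,7,10,11,14,15): XOR of data positions = 1⊕0⊕0⊕1⊕1⊕1⊕0 = 0
p4 (pos 4,5,6,7,12,13,14,15): XOR of data positions = 1⊕0⊕0⊕1⊕0⊕1⊕0 = 1
p8 (pos 8,9,10,11,12,13,14,15): XOR of data positions = 1⊕1⊕1⊕1⊕0⊕1⊕0 = 1
Codeword: 001110011111010

001110011111010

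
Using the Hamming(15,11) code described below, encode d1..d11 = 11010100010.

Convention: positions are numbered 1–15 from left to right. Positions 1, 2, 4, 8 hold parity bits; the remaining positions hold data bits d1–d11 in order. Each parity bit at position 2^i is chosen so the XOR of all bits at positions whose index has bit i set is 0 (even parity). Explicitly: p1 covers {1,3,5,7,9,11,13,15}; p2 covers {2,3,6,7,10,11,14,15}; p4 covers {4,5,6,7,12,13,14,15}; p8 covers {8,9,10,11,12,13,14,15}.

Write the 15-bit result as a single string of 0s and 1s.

Place data at non-parity positions: p1 p2 1 p4 1 0 1 p8 0 1 0 0 0 1 0
p1 (pos 1,3,5,7,9,11,13,15): XOR of data positions = 1⊕1⊕1⊕0⊕0⊕0⊕0 = 1
p2 (pos 2,3,6,7,10,11,14,15): XOR of data positions = 1⊕0⊕1⊕1⊕0⊕1⊕0 = 0
p4 (pos 4,5,6,7,12,13,14,15): XOR of data positions = 1⊕0⊕1⊕0⊕0⊕1⊕0 = 1
p8 (pos 8,9,10,11,12,13,14,15): XOR of data positions = 0⊕1⊕0⊕0⊕0⊕1⊕0 = 0
Codeword: 101110100100010

101110100100010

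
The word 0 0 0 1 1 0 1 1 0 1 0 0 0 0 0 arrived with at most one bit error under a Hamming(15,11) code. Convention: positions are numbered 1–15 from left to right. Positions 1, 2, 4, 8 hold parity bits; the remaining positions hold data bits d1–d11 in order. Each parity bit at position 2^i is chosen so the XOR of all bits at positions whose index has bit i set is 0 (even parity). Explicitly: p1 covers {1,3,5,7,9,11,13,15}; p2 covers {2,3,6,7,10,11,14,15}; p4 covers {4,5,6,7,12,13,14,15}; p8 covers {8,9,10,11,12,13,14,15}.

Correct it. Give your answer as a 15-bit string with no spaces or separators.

000010110100000

s1 (pos 1,3,5,7,9,11,13,15): 0⊕0⊕1⊕1⊕0⊕0⊕0⊕0 = 0
s2 (pos 2,3,6,7,10,11,14,15): 0⊕0⊕0⊕1⊕1⊕0⊕0⊕0 = 0
s4 (pos 4,5,6,7,12,13,14,15): 1⊕1⊕0⊕1⊕0⊕0⊕0⊕0 = 1
s8 (pos 8,9,10,11,12,13,14,15): 1⊕0⊕1⊕0⊕0⊕0⊕0⊕0 = 0
Syndrome s8…s1 = 0100 → error at position 4.
Flip position 4: 000110110100000 → 000010110100000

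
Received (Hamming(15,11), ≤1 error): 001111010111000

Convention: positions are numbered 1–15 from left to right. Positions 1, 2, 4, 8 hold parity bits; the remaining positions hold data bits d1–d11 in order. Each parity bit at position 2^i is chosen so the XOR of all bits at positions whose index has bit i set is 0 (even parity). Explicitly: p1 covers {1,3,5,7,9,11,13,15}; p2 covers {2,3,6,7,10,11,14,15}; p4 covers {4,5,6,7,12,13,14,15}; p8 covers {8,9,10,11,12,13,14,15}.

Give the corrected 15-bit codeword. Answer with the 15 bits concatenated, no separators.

101111010111000

s1 (pos 1,3,5,7,9,11,13,15): 0⊕1⊕1⊕0⊕0⊕1⊕0⊕0 = 1
s2 (pos 2,3,6,7,10,11,14,15): 0⊕1⊕1⊕0⊕1⊕1⊕0⊕0 = 0
s4 (pos 4,5,6,7,12,13,14,15): 1⊕1⊕1⊕0⊕1⊕0⊕0⊕0 = 0
s8 (pos 8,9,10,11,12,13,14,15): 1⊕0⊕1⊕1⊕1⊕0⊕0⊕0 = 0
Syndrome s8…s1 = 0001 → error at position 1.
Flip position 1: 001111010111000 → 101111010111000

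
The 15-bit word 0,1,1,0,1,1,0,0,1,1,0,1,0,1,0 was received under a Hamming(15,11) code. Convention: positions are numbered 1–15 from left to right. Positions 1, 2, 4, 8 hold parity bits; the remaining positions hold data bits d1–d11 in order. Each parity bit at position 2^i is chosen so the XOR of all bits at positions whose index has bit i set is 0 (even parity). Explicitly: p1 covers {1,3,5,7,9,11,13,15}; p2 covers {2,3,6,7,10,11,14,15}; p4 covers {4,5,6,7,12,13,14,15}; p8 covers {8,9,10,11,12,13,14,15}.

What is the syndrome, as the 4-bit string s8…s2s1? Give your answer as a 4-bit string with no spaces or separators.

s1 (pos 1,3,5,7,9,11,13,15): 0⊕1⊕1⊕0⊕1⊕0⊕0⊕0 = 1
s2 (pos 2,3,6,7,10,11,14,15): 1⊕1⊕1⊕0⊕1⊕0⊕1⊕0 = 1
s4 (pos 4,5,6,7,12,13,14,15): 0⊕1⊕1⊕0⊕1⊕0⊕1⊕0 = 0
s8 (pos 8,9,10,11,12,13,14,15): 0⊕1⊕1⊕0⊕1⊕0⊕1⊕0 = 0
Syndrome s8…s1 = 0011 → error at position 3.

0011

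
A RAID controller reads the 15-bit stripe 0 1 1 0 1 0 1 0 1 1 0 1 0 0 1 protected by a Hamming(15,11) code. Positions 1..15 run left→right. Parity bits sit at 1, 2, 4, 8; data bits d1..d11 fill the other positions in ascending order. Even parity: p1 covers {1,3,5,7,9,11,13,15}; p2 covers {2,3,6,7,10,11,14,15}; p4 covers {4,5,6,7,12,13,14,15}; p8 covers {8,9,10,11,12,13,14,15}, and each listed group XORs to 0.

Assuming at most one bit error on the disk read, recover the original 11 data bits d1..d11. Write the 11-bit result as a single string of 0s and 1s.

01011101001

s1 (pos 1,3,5,7,9,11,13,15): 0⊕1⊕1⊕1⊕1⊕0⊕0⊕1 = 1
s2 (pos 2,3,6,7,10,11,14,15): 1⊕1⊕0⊕1⊕1⊕0⊕0⊕1 = 1
s4 (pos 4,5,6,7,12,13,14,15): 0⊕1⊕0⊕1⊕1⊕0⊕0⊕1 = 0
s8 (pos 8,9,10,11,12,13,14,15): 0⊕1⊕1⊕0⊕1⊕0⊕0⊕1 = 0
Syndrome s8…s1 = 0011 → error at position 3.
Flip position 3: 011010101101001 → 010010101101001
Read data bits from positions 3,5,6,7,9,10,11,12,13,14,15: 01011101001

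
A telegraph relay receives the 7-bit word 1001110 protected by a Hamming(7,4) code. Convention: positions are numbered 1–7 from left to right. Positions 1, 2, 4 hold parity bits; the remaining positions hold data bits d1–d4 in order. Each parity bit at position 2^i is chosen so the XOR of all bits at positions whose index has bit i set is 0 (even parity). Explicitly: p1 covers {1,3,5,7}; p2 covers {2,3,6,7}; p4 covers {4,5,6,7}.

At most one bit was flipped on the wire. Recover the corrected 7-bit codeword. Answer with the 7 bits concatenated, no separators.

1001100

s1 (pos 1,3,5,7): 1⊕0⊕1⊕0 = 0
s2 (pos 2,3,6,7): 0⊕0⊕1⊕0 = 1
s4 (pos 4,5,6,7): 1⊕1⊕1⊕0 = 1
Syndrome s4…s1 = 110 → error at position 6.
Flip position 6: 1001110 → 1001100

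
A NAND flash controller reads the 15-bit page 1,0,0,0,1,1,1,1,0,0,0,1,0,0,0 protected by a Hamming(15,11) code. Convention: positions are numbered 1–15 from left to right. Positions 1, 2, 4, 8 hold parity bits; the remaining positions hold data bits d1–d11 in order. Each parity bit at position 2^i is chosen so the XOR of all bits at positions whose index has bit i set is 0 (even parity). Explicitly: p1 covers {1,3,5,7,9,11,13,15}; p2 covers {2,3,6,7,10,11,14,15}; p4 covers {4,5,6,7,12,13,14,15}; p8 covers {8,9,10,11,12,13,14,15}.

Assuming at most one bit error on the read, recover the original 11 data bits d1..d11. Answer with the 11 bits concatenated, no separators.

01110001000

s1 (pos 1,3,5,7,9,11,13,15): 1⊕0⊕1⊕1⊕0⊕0⊕0⊕0 = 1
s2 (pos 2,3,6,7,10,11,14,15): 0⊕0⊕1⊕1⊕0⊕0⊕0⊕0 = 0
s4 (pos 4,5,6,7,12,13,14,15): 0⊕1⊕1⊕1⊕1⊕0⊕0⊕0 = 0
s8 (pos 8,9,10,11,12,13,14,15): 1⊕0⊕0⊕0⊕1⊕0⊕0⊕0 = 0
Syndrome s8…s1 = 0001 → error at position 1.
Flip position 1: 100011110001000 → 000011110001000
Read data bits from positions 3,5,6,7,9,10,11,12,13,14,15: 01110001000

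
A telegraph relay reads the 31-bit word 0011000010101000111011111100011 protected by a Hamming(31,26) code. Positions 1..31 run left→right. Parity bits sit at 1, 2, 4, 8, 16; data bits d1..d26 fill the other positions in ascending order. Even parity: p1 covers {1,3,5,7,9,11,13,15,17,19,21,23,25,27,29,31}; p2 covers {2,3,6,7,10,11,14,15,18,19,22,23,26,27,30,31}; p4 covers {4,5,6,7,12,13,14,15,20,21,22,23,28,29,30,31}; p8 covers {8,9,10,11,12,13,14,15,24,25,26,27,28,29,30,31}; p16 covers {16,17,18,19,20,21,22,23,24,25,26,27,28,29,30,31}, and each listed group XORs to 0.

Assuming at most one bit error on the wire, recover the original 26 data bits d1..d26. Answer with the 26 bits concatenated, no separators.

s1 (pos 1,3,5,7,9,11,13,15,17,19,21,23,25,27,29,31): 0⊕1⊕0⊕0⊕1⊕1⊕1⊕0⊕1⊕1⊕1⊕1⊕1⊕0⊕0⊕1 = 0
s2 (pos 2,3,6,7,10,11,14,15,18,19,22,23,26,27,30,31): 0⊕1⊕0⊕0⊕0⊕1⊕0⊕0⊕1⊕1⊕1⊕1⊕1⊕0⊕1⊕1 = 1
s4 (pos 4,5,6,7,12,13,14,15,20,21,22,23,28,29,30,31): 1⊕0⊕0⊕0⊕0⊕1⊕0⊕0⊕0⊕1⊕1⊕1⊕0⊕0⊕1⊕1 = 1
s8 (pos 8,9,10,11,12,13,14,15,24,25,26,27,28,29,30,31): 0⊕1⊕0⊕1⊕0⊕1⊕0⊕0⊕1⊕1⊕1⊕0⊕0⊕0⊕1⊕1 = 0
s16 (pos 16,17,18,19,20,21,22,23,24,25,26,27,28,29,30,31): 0⊕1⊕1⊕1⊕0⊕1⊕1⊕1⊕1⊕1⊕1⊕0⊕0⊕0⊕1⊕1 = 1
Syndrome s16…s1 = 10110 → error at position 22.
Flip position 22: 0011000010101000111011111100011 → 0011000010101000111010111100011
Read data bits from positions 3,5,6,7,9,10,11,12,13,14,15,17,18,19,20,21,22,23,24,25,26,27,28,29,30,31: 10001010100111010111100011

10001010100111010111100011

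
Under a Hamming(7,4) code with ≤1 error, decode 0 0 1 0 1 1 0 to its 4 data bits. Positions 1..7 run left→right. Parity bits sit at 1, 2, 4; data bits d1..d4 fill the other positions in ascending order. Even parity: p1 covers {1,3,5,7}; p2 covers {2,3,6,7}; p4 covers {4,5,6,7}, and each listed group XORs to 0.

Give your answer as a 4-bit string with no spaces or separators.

s1 (pos 1,3,5,7): 0⊕1⊕1⊕0 = 0
s2 (pos 2,3,6,7): 0⊕1⊕1⊕0 = 0
s4 (pos 4,5,6,7): 0⊕1⊕1⊕0 = 0
Syndrome s4…s1 = 000 → no error.
Read data bits from positions 3,5,6,7: 1110

1110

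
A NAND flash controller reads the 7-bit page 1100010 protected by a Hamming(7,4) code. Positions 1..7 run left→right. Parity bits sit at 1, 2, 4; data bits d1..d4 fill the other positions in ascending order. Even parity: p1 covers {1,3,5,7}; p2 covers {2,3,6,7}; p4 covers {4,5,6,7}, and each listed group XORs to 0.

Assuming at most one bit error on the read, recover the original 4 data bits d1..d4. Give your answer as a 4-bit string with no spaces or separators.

s1 (pos 1,3,5,7): 1⊕0⊕0⊕0 = 1
s2 (pos 2,3,6,7): 1⊕0⊕1⊕0 = 0
s4 (pos 4,5,6,7): 0⊕0⊕1⊕0 = 1
Syndrome s4…s1 = 101 → error at position 5.
Flip position 5: 1100010 → 1100110
Read data bits from positions 3,5,6,7: 0110

0110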